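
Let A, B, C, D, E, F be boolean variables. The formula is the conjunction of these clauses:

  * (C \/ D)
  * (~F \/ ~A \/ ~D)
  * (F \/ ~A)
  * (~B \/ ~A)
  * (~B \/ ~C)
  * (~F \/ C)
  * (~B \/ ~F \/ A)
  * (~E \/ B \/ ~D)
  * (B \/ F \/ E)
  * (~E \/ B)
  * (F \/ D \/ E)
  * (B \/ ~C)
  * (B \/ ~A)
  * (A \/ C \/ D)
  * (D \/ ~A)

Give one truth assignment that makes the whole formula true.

A=False, B=True, C=False, D=True, E=True, F=False

Try A = False.
Try B = True.
  then C is forced to False.
  then D is forced to True.
  then F is forced to False.
E is now unconstrained; take E = True.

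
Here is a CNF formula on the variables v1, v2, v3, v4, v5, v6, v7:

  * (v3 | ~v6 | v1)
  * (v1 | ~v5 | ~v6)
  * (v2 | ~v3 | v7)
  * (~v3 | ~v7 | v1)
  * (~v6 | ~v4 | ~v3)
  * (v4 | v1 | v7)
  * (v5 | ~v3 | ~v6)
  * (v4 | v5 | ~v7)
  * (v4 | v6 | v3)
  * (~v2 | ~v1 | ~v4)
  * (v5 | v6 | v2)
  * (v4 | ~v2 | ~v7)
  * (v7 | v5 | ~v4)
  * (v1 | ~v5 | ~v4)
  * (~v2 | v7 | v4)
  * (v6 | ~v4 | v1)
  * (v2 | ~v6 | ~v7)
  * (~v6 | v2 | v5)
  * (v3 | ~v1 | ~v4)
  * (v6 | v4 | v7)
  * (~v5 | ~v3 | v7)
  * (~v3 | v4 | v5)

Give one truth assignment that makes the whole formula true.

Try v1 = True.
Set v2 = False and propagate.
The remaining clauses are satisfied by v3 = False, v4 = False, v5 = True, v6 = True, v7 = False.
Check each clause:
  1. (v3 | v1 | ~v6) — v1 is true.
  2. (~v5 | ~v6 | v1) — v1 is true.
  3. (v7 | v2 | ~v3) — ~v3 is true.
  4. (v1 | ~v3 | ~v7) — v1 is true.
  5. (~v4 | ~v3 | ~v6) — ~v4 is true.
  6. (v7 | v4 | v1) — v1 is true.
  7. (v5 | ~v3 | ~v6) — ~v3 is true.
  8. (v4 | v5 | ~v7) — ~v7 is true.
  9. (v4 | v3 | v6) — v6 is true.
  10. (~v4 | ~v1 | ~v2) — ~v4 is true.
  11. (v5 | v2 | v6) — v5 is true.
  12. (~v2 | v4 | ~v7) — ~v7 is true.
  13. (v5 | ~v4 | v7) — ~v4 is true.
  14. (~v4 | v1 | ~v5) — v1 is true.
  15. (v7 | v4 | ~v2) — ~v2 is true.
  16. (~v4 | v6 | v1) — v1 is true.
  17. (~v6 | v2 | ~v7) — ~v7 is true.
  18. (~v6 | v5 | v2) — v5 is true.
  19. (~v4 | v3 | ~v1) — ~v4 is true.
  20. (v7 | v6 | v4) — v6 is true.
  21. (v7 | ~v3 | ~v5) — ~v3 is true.
  22. (v5 | ~v3 | v4) — v5 is true.

v1=True, v2=False, v3=False, v4=False, v5=True, v6=True, v7=False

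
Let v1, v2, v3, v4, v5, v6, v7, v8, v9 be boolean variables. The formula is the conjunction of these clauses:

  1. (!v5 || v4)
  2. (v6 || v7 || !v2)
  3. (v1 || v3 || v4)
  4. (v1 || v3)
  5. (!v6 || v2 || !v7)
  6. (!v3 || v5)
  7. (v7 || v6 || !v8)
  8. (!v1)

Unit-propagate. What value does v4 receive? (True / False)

(!v1) stands alone — v1 = False.
In (v3 || v1), v1 is now false; v3 must hold, so v3 = True.
(v5 || !v3) with v3 = True leaves only v5, so v5 = True.
From (!v5 || v4) and v5 = True: v4 = True.

True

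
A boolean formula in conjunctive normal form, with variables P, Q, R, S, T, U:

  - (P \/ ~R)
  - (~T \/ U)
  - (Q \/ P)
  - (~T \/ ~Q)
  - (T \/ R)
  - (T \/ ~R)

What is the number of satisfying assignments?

Satisfying assignments:
  P=1 Q=0 R=0 S=0 T=1 U=1
  P=1 Q=0 R=0 S=1 T=1 U=1
  P=1 Q=0 R=1 S=0 T=1 U=1
  P=1 Q=0 R=1 S=1 T=1 U=1
That's 4 in total.

4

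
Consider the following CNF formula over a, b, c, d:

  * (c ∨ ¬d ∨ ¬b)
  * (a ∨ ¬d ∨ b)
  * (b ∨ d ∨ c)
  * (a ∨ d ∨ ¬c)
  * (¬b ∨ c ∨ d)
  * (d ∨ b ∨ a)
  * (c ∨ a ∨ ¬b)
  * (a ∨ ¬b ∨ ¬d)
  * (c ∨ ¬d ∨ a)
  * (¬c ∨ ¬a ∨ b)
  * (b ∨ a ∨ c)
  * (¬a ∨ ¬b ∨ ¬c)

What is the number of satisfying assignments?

Satisfying assignments:
  a=1 b=0 c=0 d=1
That's 1 in total.

1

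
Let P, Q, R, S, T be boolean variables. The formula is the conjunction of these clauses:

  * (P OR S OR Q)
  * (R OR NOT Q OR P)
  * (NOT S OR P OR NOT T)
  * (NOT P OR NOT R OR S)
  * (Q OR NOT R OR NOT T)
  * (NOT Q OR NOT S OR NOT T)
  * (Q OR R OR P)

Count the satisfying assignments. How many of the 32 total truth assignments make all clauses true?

13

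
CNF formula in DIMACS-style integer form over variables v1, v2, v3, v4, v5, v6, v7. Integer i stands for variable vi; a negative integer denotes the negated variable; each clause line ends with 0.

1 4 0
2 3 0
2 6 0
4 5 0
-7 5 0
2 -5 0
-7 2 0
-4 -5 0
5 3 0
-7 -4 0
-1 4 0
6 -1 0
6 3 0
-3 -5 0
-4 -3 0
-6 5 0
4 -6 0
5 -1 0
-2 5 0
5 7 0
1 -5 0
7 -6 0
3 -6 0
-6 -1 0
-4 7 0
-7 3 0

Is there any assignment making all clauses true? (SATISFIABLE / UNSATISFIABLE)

UNSATISFIABLE

v5 = True:
  propagation gives v2=True, v4=False, v1=True; an empty clause results — contradiction.
v5 = False:
  propagation gives v4=True, v7=False; an empty clause results — contradiction.
Every branch closes, so no satisfying assignment exists.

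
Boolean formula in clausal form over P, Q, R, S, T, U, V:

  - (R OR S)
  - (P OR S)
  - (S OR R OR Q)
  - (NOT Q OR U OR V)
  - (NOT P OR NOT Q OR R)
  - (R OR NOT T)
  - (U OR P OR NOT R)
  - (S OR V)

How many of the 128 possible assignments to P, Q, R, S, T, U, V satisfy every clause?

Split on R, then S.
  R=1, S=1: T free; 11 ways for (P,Q,U,V) × 2^1 = 22.
  R=1, S=0: forces P=1; V=1; Q, T, U free → 2^3 = 8.
  R=0, S=1: 11 of the 32 assignments to (P,Q,T,U,V) work.
  R=0, S=0: a clause becomes empty — 0.
Total: 22 + 8 + 11 + 0 = 41.

41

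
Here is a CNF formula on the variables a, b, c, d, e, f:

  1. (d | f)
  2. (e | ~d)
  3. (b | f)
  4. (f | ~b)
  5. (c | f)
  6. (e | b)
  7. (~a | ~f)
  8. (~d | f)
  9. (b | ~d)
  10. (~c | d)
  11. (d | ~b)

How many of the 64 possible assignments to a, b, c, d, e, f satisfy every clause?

3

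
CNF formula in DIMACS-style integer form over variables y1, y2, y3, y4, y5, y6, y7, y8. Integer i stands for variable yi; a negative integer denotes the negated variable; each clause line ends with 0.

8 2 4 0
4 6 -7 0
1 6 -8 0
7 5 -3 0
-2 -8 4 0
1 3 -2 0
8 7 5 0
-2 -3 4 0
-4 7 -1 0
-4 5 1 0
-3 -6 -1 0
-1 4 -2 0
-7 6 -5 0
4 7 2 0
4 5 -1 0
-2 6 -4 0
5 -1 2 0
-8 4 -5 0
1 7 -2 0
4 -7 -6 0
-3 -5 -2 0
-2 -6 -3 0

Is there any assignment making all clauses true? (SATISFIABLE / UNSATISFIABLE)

SATISFIABLE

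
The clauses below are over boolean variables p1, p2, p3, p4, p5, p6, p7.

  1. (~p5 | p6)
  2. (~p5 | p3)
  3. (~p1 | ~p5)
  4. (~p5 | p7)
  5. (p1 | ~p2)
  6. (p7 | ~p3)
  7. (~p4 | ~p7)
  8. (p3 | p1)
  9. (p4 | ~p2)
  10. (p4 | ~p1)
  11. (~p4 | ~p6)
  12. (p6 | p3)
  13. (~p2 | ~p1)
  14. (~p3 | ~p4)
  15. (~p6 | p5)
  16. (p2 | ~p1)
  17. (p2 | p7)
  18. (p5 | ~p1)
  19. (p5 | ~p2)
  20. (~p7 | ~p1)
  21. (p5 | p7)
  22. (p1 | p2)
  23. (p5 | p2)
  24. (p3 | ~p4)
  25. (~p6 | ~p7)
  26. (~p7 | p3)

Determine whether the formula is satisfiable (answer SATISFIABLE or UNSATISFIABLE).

UNSATISFIABLE

p1 = True:
  propagation gives p5=False; an empty clause results — contradiction.
p1 = False:
  propagation gives p2=False; an empty clause results — contradiction.
Every branch closes, so no satisfying assignment exists.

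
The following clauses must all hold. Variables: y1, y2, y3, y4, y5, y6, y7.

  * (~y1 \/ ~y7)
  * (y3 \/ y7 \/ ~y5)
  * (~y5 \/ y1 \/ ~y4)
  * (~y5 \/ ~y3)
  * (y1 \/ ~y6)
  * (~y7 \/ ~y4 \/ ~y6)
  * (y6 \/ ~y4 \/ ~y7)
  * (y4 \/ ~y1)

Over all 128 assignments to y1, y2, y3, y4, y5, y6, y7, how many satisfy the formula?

Case analysis on y1 and y4:
  y1=1, y4=1: forces y5=0; y7=0; y2, y3, y6 free → 2^3 = 8.
  y1=1, y4=0: a clause becomes empty — 0.
  y1=0, y4=1: remaining (y2,y3,y5,y6,y7) ∈ {(0,0,0,0,0); (0,1,0,0,0); (1,0,0,0,0); (1,1,0,0,0)} — 4.
  y1=0, y4=0: y2 free; 5 ways for (y3,y5,y6,y7) × 2^1 = 10.
Total: 8 + 0 + 4 + 10 = 22.

22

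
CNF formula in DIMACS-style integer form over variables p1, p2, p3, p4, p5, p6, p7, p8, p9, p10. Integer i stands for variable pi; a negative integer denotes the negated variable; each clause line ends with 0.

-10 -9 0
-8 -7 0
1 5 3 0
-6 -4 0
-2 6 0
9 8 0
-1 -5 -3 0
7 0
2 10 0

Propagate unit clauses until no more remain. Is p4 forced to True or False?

(p7) is a unit clause: p7 = True.
From (!p8 || !p7) and p7 = True: p8 = False.
In (p8 || p9), p8 is now false; p9 must hold, so p9 = True.
In (!p10 || !p9), !p9 is now false; !p10 must hold, so p10 = False.
(p2 || p10): since p10 = False, the clause reduces to (p2). p2 = True.
(p6 || !p2) with p2 = True leaves only p6, so p6 = True.
From (!p4 || !p6) and p6 = True: p4 = False.

False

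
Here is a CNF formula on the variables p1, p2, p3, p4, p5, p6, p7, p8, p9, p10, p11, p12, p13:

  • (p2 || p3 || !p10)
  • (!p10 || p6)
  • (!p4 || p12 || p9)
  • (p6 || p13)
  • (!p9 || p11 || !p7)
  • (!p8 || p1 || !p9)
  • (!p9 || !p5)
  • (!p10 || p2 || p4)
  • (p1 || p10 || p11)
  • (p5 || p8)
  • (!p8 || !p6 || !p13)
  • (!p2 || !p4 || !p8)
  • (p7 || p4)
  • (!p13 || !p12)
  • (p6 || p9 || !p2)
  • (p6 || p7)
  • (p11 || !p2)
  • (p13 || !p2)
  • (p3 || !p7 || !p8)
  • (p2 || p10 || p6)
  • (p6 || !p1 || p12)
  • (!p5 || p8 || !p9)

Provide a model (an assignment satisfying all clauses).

p1 = F, p2 = F, p3 = T, p4 = T, p5 = T, p6 = T, p7 = F, p8 = T, p9 = F, p10 = F, p11 = T, p12 = T, p13 = F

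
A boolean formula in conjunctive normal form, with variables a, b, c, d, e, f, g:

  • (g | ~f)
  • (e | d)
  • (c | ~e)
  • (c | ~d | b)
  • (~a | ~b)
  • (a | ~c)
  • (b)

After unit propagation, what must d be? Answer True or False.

(b) is a unit clause: b = True.
In (~b | ~a), ~b is now false; ~a must hold, so a = False.
In (a | ~c), a is now false; ~c must hold, so c = False.
From (c | ~e) and c = False: e = False.
(e | d) with e = False leaves only d, so d = True.

True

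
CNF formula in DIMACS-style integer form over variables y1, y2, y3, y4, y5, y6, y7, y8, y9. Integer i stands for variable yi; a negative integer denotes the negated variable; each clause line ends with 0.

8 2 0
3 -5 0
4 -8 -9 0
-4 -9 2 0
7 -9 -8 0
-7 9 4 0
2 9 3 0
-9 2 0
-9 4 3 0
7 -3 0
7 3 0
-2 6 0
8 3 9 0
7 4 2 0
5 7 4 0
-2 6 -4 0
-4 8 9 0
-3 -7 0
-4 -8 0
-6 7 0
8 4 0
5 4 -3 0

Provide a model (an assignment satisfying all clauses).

y1=False  y2=True  y3=False  y4=True  y5=False  y6=True  y7=True  y8=False  y9=True

Check each clause:
  1. (y8 OR y2) — y2 is true.
  2. (y3 OR NOT y5) — NOT y5 is true.
  3. (NOT y8 OR NOT y9 OR y4) — NOT y8 is true.
  4. (NOT y4 OR y2 OR NOT y9) — y2 is true.
  5. (NOT y9 OR y7 OR NOT y8) — NOT y8 is true.
  6. (NOT y7 OR y9 OR y4) — y9 is true.
  7. (y9 OR y2 OR y3) — y9 is true.
  8. (NOT y9 OR y2) — y2 is true.
  9. (NOT y9 OR y3 OR y4) — y4 is true.
  10. (NOT y3 OR y7) — NOT y3 is true.
  11. (y7 OR y3) — y7 is true.
  12. (y6 OR NOT y2) — y6 is true.
  13. (y9 OR y8 OR y3) — y9 is true.
  14. (y2 OR y4 OR y7) — y2 is true.
  15. (y5 OR y4 OR y7) — y4 is true.
  16. (NOT y2 OR y6 OR NOT y4) — y6 is true.
  17. (y8 OR y9 OR NOT y4) — y9 is true.
  18. (NOT y7 OR NOT y3) — NOT y3 is true.
  19. (NOT y4 OR NOT y8) — NOT y8 is true.
  20. (y7 OR NOT y6) — y7 is true.
  21. (y8 OR y4) — y4 is true.
  22. (y5 OR NOT y3 OR y4) — NOT y3 is true.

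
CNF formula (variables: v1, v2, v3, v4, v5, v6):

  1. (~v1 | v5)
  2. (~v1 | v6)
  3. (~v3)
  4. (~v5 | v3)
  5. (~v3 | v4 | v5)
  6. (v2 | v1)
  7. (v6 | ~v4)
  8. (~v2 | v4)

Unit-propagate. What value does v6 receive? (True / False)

True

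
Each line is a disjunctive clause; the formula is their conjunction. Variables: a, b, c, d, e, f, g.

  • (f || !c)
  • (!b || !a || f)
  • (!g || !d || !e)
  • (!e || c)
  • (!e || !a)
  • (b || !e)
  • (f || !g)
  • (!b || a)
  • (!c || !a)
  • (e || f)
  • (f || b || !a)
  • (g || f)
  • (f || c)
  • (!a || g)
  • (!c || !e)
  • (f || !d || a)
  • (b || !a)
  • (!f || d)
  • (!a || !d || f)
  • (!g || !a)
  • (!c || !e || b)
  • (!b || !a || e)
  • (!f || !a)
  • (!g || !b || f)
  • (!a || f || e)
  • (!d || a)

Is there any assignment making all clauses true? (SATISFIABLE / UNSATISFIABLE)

a = True:
  propagation gives e=False, c=False, f=True; an empty clause results — contradiction.
a = False:
  propagation gives b=False, e=False, f=True, d=True; an empty clause results — contradiction.
Every branch closes, so no satisfying assignment exists.

UNSATISFIABLE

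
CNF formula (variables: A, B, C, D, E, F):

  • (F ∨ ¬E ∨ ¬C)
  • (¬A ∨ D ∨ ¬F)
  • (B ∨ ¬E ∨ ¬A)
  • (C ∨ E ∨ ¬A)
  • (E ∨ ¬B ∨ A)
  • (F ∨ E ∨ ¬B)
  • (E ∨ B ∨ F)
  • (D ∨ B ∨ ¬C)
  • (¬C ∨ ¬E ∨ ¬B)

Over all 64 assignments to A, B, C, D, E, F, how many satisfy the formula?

17

Case analysis on E and B:
  E=T, B=T: 7 of the 16 assignments to (A,C,D,F) work.
  E=T, B=F: 5 of the 16 assignments to (A,C,D,F) work.
  E=F, B=T: remaining (A,C,D,F) ∈ {(T,T,T,T)} — 1.
  E=F, B=F: remaining (A,C,D,F) ∈ {(F,F,F,T); (F,F,T,T); (F,T,T,T); (T,T,T,T)} — 4.
Total: 7 + 5 + 1 + 4 = 17.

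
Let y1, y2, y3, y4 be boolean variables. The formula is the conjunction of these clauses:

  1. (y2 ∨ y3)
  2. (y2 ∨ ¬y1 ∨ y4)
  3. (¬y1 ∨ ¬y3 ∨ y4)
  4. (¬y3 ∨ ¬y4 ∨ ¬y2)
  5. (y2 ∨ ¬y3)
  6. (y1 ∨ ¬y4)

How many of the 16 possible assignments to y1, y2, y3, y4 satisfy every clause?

4

Satisfying assignments:
  y1=F y2=T y3=F y4=F
  y1=F y2=T y3=T y4=F
  y1=T y2=T y3=F y4=F
  y1=T y2=T y3=F y4=T
That's 4 in total.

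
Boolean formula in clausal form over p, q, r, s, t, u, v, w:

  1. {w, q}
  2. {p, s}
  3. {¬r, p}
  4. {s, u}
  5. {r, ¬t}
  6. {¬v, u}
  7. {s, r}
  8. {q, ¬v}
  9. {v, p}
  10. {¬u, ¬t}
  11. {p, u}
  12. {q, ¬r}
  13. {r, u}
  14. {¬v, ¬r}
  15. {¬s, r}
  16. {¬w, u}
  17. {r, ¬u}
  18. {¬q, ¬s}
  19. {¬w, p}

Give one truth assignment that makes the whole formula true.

p = True, q = True, r = True, s = False, t = False, u = True, v = False, w = True

Pure literal: p appears only positively; assign p = True.
Pure literal: t appears only negated; assign t = False.
Branch on q: take q = True.
  then s is forced to False.
  then u is forced to True.
  then r is forced to True.
  then v is forced to False.
w is now unconstrained; take w = True.
Every clause has at least one true literal under this assignment.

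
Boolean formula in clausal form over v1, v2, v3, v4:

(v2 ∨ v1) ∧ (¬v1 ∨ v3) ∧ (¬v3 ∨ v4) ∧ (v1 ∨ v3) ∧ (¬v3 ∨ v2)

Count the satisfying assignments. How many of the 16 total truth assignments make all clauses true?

2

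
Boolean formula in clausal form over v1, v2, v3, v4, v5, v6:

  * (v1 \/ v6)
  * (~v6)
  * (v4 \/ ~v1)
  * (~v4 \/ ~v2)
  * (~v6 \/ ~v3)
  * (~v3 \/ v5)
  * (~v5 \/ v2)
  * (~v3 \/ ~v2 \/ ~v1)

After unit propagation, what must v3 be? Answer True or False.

False

Unit clause (~v6) sets v6 = False.
(v6 \/ v1): since v6 = False, the clause reduces to (v1). v1 = True.
In (~v1 \/ v4), ~v1 is now false; v4 must hold, so v4 = True.
(~v4 \/ ~v2): since v4 = True, the clause reduces to (~v2). v2 = False.
From (~v5 \/ v2) and v2 = False: v5 = False.
(~v3 \/ v5): since v5 = False, the clause reduces to (~v3). v3 = False.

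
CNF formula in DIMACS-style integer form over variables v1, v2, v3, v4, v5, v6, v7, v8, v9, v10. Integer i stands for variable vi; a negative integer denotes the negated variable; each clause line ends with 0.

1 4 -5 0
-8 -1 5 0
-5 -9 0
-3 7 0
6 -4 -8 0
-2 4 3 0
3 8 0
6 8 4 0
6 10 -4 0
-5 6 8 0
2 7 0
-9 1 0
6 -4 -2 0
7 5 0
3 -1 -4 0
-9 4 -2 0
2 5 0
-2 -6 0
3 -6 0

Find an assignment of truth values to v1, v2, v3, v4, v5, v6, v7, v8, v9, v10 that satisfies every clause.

v1=T  v2=F  v3=F  v4=F  v5=T  v6=F  v7=T  v8=T  v9=F  v10=F

v7 occurs only positively in the remaining clauses — set v7 = True.
v9 occurs only negated in the remaining clauses — set v9 = False.
Try v1 = True.
Try v2 = False.
  then v5 is forced to True.
Set v3 = False and propagate.
  then v8 is forced to True.
  then v4 is forced to False.
  then v6 is forced to False.
v10 is now unconstrained; take v10 = False.
Every clause has at least one true literal under this assignment.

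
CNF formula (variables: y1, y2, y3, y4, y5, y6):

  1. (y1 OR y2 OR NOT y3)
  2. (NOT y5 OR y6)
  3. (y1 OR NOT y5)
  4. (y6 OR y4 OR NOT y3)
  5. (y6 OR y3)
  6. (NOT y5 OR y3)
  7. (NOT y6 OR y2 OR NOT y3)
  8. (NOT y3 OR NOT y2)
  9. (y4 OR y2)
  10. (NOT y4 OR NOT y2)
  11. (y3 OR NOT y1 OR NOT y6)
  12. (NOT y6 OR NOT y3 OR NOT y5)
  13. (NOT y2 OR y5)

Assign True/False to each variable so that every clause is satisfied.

y1=1, y2=0, y3=1, y4=1, y5=0, y6=0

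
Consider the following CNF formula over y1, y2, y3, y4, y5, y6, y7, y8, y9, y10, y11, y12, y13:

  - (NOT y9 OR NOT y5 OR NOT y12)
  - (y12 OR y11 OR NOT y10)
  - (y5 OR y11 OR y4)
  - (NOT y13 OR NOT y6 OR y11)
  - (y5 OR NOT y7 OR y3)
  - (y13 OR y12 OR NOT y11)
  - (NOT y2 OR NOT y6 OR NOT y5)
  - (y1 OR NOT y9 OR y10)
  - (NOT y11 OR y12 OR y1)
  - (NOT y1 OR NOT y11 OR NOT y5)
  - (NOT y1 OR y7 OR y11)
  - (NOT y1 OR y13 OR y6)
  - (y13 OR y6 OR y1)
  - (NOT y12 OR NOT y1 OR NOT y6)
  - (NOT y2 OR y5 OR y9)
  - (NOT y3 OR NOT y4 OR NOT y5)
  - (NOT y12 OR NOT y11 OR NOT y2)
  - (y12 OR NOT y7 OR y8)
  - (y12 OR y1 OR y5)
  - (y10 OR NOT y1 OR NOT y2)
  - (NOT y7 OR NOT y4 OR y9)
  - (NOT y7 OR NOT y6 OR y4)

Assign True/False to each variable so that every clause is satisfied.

y1 = True, y2 = True, y3 = False, y4 = False, y5 = False, y6 = False, y7 = False, y8 = True, y9 = True, y10 = True, y11 = True, y12 = False, y13 = True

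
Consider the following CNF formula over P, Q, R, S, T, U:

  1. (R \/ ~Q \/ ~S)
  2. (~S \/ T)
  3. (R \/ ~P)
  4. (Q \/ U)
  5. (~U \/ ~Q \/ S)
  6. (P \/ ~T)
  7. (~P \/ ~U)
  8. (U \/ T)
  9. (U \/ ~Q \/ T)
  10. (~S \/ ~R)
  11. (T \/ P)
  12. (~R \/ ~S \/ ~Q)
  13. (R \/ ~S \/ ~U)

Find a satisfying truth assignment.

P = T, Q = T, R = T, S = F, T = T, U = F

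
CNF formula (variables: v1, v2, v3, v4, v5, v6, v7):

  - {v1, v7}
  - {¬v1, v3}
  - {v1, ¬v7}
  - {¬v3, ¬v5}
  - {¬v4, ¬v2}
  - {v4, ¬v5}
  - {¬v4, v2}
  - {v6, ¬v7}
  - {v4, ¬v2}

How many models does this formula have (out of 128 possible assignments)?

The models are:
  v1=1 v2=0 v3=1 v4=0 v5=0 v6=0 v7=0
  v1=1 v2=0 v3=1 v4=0 v5=0 v6=1 v7=0
  v1=1 v2=0 v3=1 v4=0 v5=0 v6=1 v7=1
Count: 3.

3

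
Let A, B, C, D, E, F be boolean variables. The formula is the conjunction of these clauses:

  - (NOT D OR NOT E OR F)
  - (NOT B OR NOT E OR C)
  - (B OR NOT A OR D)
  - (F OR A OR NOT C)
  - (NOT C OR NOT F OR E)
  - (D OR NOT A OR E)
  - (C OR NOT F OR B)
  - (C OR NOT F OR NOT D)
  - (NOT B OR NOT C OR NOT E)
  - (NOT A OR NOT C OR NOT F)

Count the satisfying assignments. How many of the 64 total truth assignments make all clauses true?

12

Split on C, then F.
  C=T, F=T: remaining (A,B,D,E) ∈ {(F,F,F,T); (F,F,T,T)} — 2.
  C=T, F=F: remaining (A,B,D,E) ∈ {(T,F,T,F); (T,T,T,F)} — 2.
  C=F, F=T: remaining (A,B,D,E) ∈ {(F,T,F,F)} — 1.
  C=F, F=F: 7 of the 16 assignments to (A,B,D,E) work.
Total: 2 + 2 + 1 + 7 = 12.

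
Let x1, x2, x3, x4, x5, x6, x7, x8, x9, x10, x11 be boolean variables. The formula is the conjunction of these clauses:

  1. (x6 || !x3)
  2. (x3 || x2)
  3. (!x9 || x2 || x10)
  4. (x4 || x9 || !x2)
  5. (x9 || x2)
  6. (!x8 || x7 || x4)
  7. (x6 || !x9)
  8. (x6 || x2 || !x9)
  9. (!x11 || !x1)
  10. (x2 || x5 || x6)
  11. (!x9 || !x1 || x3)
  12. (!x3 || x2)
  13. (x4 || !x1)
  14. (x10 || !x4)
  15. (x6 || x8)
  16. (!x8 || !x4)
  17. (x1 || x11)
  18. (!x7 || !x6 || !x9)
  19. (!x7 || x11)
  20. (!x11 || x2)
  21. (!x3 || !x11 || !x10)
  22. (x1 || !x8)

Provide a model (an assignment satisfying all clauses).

x1 = T  x2 = T  x3 = T  x4 = T  x5 = F  x6 = T  x7 = F  x8 = F  x9 = T  x10 = T  x11 = F

Check each clause:
  1. (!x3 || x6) — x6 is true.
  2. (x3 || x2) — x2 is true.
  3. (x10 || x2 || !x9) — x2 is true.
  4. (x4 || x9 || !x2) — x9 is true.
  5. (x9 || x2) — x9 is true.
  6. (x4 || x7 || !x8) — !x8 is true.
  7. (x6 || !x9) — x6 is true.
  8. (!x9 || x2 || x6) — x2 is true.
  9. (!x11 || !x1) — !x11 is true.
  10. (x6 || x2 || x5) — x2 is true.
  11. (!x9 || x3 || !x1) — x3 is true.
  12. (x2 || !x3) — x2 is true.
  13. (!x1 || x4) — x4 is true.
  14. (!x4 || x10) — x10 is true.
  15. (x6 || x8) — x6 is true.
  16. (!x4 || !x8) — !x8 is true.
  17. (x11 || x1) — x1 is true.
  18. (!x6 || !x7 || !x9) — !x7 is true.
  19. (!x7 || x11) — !x7 is true.
  20. (x2 || !x11) — x2 is true.
  21. (!x10 || !x11 || !x3) — !x11 is true.
  22. (!x8 || x1) — !x8 is true.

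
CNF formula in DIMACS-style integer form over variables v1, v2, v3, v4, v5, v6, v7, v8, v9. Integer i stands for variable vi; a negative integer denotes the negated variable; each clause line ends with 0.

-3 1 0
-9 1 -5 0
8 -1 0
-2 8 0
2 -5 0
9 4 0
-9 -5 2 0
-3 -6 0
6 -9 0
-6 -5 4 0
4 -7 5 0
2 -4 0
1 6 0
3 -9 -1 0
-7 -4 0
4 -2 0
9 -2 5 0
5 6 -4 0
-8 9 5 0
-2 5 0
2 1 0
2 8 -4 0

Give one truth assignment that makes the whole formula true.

v1=T  v2=T  v3=T  v4=T  v5=T  v6=F  v7=F  v8=T  v9=F

v7 occurs only negated in the remaining clauses — set v7 = False.
Set v1 = True and propagate.
  then v8 is forced to True.
Set v2 = True and propagate.
  then v4 is forced to True.
  then v5 is forced to True.
Branch on v3: take v3 = True.
  then v6 is forced to False.
  then v9 is forced to False.
Every clause has at least one true literal under this assignment.
Check each clause:
  1. (v1 || !v3) — v1 is true.
  2. (!v9 || !v5 || v1) — v1 is true.
  3. (!v1 || v8) — v8 is true.
  4. (!v2 || v8) — v8 is true.
  5. (v2 || !v5) — v2 is true.
  6. (v4 || v9) — v4 is true.
  7. (!v5 || v2 || !v9) — v2 is true.
  8. (!v6 || !v3) — !v6 is true.
  9. (v6 || !v9) — !v9 is true.
  10. (!v5 || v4 || !v6) — !v6 is true.
  11. (v5 || v4 || !v7) — !v7 is true.
  12. (v2 || !v4) — v2 is true.
  13. (v1 || v6) — v1 is true.
  14. (v3 || !v9 || !v1) — v3 is true.
  15. (!v7 || !v4) — !v7 is true.
  16. (!v2 || v4) — v4 is true.
  17. (v5 || !v2 || v9) — v5 is true.
  18. (v6 || !v4 || v5) — v5 is true.
  19. (!v8 || v9 || v5) — v5 is true.
  20. (!v2 || v5) — v5 is true.
  21. (v1 || v2) — v1 is true.
  22. (!v4 || v2 || v8) — v8 is true.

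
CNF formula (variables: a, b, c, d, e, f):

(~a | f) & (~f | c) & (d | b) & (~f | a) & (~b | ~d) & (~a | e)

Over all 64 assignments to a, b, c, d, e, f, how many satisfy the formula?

10

Case analysis on a and f:
  a=T, f=T: remaining (b,c,d,e) ∈ {(F,T,T,T); (T,T,F,T)} — 2.
  a=T, f=F: a clause becomes empty — 0.
  a=F, f=T: a clause becomes empty — 0.
  a=F, f=F: c, e free; 2 ways for (b,d) × 2^2 = 8.
Total: 2 + 0 + 0 + 8 = 10.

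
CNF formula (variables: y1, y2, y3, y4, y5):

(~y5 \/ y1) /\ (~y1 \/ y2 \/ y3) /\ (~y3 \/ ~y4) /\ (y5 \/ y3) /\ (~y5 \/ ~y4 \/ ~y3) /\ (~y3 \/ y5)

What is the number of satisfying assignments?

Satisfying assignments:
  y1=T y2=F y3=T y4=F y5=T
  y1=T y2=T y3=F y4=F y5=T
  y1=T y2=T y3=F y4=T y5=T
  y1=T y2=T y3=T y4=F y5=T
Count: 4.

4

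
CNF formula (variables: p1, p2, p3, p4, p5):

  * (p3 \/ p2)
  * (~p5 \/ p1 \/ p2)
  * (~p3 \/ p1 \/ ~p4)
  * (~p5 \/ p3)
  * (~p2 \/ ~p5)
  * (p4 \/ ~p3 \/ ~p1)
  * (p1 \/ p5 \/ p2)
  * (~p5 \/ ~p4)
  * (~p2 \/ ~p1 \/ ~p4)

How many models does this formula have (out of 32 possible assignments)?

5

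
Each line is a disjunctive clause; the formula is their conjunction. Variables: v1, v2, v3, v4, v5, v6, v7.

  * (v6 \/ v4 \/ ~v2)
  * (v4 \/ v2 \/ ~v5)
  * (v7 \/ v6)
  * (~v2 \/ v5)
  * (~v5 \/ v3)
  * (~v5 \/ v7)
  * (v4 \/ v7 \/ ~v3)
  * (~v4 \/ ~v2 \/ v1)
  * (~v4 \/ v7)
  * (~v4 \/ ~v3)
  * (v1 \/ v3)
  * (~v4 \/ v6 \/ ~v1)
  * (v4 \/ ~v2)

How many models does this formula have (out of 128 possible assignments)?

Case analysis on v4 and v2:
  v4=1, v2=1: a clause becomes empty — 0.
  v4=1, v2=0: remaining (v1,v3,v5,v6,v7) ∈ {(1,0,0,1,1)} — 1.
  v4=0, v2=1: a clause becomes empty — 0.
  v4=0, v2=0: 7 of the 32 assignments to (v1,v3,v5,v6,v7) work.
Total: 0 + 1 + 0 + 7 = 8.

8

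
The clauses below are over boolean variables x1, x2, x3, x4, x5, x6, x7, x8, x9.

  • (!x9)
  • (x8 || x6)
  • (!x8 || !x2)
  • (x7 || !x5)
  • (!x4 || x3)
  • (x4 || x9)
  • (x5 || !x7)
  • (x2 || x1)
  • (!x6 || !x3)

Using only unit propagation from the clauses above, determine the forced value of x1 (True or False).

True

(!x9) stands alone — x9 = False.
(x9 || x4) with x9 = False leaves only x4, so x4 = True.
(!x4 || x3): since x4 = True, the clause reduces to (x3). x3 = True.
(!x3 || !x6) with x3 = True leaves only !x6, so x6 = False.
(x8 || x6): since x6 = False, the clause reduces to (x8). x8 = True.
In (!x8 || !x2), !x8 is now false; !x2 must hold, so x2 = False.
(x2 || x1): since x2 = False, the clause reduces to (x1). x1 = True.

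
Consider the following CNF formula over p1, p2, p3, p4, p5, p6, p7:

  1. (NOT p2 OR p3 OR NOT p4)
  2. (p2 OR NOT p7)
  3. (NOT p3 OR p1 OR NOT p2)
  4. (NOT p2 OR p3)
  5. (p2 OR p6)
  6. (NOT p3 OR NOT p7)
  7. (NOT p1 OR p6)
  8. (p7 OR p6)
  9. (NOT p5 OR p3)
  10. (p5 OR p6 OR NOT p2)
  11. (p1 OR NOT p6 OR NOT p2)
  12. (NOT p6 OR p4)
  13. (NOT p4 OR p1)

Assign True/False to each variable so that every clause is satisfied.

p1=True  p2=True  p3=True  p4=True  p5=False  p6=True  p7=False

Try p1 = True.
  then p6 is forced to True.
  then p4 is forced to True.
Set p2 = True and propagate.
  then p3 is forced to True.
  then p7 is forced to False.
p5 is now unconstrained; take p5 = False.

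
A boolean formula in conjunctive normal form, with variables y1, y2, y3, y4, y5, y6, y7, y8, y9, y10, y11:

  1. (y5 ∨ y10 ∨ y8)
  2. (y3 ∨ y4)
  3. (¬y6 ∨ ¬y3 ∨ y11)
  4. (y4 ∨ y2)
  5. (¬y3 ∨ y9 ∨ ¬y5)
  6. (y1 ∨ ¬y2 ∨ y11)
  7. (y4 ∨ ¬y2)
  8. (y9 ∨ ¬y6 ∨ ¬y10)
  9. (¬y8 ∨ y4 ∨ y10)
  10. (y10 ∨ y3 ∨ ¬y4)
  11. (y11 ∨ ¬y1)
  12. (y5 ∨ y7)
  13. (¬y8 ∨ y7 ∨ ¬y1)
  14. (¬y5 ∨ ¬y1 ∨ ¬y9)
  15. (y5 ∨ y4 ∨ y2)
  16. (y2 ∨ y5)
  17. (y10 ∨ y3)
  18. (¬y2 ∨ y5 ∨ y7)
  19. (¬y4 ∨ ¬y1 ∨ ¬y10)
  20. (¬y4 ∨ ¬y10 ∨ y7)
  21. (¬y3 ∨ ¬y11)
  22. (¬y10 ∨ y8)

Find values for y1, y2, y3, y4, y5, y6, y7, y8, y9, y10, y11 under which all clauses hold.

y1=False, y2=True, y3=False, y4=True, y5=False, y6=True, y7=True, y8=True, y9=True, y10=True, y11=True

Check each clause:
  1. (y5 ∨ y8 ∨ y10) — y8 is true.
  2. (y4 ∨ y3) — y4 is true.
  3. (¬y3 ∨ ¬y6 ∨ y11) — y11 is true.
  4. (y4 ∨ y2) — y2 is true.
  5. (¬y5 ∨ ¬y3 ∨ y9) — y9 is true.
  6. (¬y2 ∨ y1 ∨ y11) — y11 is true.
  7. (y4 ∨ ¬y2) — y4 is true.
  8. (y9 ∨ ¬y6 ∨ ¬y10) — y9 is true.
  9. (y10 ∨ y4 ∨ ¬y8) — y10 is true.
  10. (y3 ∨ ¬y4 ∨ y10) — y10 is true.
  11. (y11 ∨ ¬y1) — y11 is true.
  12. (y7 ∨ y5) — y7 is true.
  13. (¬y1 ∨ y7 ∨ ¬y8) — ¬y1 is true.
  14. (¬y9 ∨ ¬y1 ∨ ¬y5) — ¬y5 is true.
  15. (y4 ∨ y2 ∨ y5) — y2 is true.
  16. (y5 ∨ y2) — y2 is true.
  17. (y10 ∨ y3) — y10 is true.
  18. (y7 ∨ ¬y2 ∨ y5) — y7 is true.
  19. (¬y1 ∨ ¬y4 ∨ ¬y10) — ¬y1 is true.
  20. (y7 ∨ ¬y10 ∨ ¬y4) — y7 is true.
  21. (¬y3 ∨ ¬y11) — ¬y3 is true.
  22. (y8 ∨ ¬y10) — y8 is true.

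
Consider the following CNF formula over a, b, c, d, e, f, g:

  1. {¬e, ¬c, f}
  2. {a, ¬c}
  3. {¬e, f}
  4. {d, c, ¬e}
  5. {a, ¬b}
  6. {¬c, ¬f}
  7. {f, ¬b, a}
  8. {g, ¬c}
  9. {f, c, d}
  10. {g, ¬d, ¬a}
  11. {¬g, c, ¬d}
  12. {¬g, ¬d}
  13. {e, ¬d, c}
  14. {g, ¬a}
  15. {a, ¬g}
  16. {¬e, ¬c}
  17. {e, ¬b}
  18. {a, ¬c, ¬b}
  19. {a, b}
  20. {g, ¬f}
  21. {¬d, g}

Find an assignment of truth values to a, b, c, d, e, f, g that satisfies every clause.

Set a = True and propagate.
  then g is forced to True.
  then d is forced to False.
Try b = False.
The remaining clauses are satisfied by c = True, e = False, f = False.

a = True, b = False, c = True, d = False, e = False, f = False, g = True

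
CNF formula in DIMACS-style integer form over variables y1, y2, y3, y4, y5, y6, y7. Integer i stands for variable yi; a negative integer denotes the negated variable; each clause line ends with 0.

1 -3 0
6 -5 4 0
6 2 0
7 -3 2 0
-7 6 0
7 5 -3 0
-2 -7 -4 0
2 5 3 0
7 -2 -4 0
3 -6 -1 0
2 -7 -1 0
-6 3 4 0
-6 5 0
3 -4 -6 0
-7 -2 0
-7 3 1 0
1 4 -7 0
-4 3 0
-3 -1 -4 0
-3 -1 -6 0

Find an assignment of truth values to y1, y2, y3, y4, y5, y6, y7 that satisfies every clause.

y1=T, y2=T, y3=F, y4=F, y5=F, y6=F, y7=F

Check each clause:
  1. (¬y3 ∨ y1) — y1 is true.
  2. (¬y5 ∨ y6 ∨ y4) — ¬y5 is true.
  3. (y6 ∨ y2) — y2 is true.
  4. (¬y3 ∨ y7 ∨ y2) — y2 is true.
  5. (y6 ∨ ¬y7) — ¬y7 is true.
  6. (y7 ∨ y5 ∨ ¬y3) — ¬y3 is true.
  7. (¬y4 ∨ ¬y2 ∨ ¬y7) — ¬y7 is true.
  8. (y3 ∨ y2 ∨ y5) — y2 is true.
  9. (y7 ∨ ¬y4 ∨ ¬y2) — ¬y4 is true.
  10. (¬y6 ∨ ¬y1 ∨ y3) — ¬y6 is true.
  11. (¬y7 ∨ y2 ∨ ¬y1) — ¬y7 is true.
  12. (y4 ∨ y3 ∨ ¬y6) — ¬y6 is true.
  13. (y5 ∨ ¬y6) — ¬y6 is true.
  14. (¬y6 ∨ ¬y4 ∨ y3) — ¬y6 is true.
  15. (¬y7 ∨ ¬y2) — ¬y7 is true.
  16. (y3 ∨ y1 ∨ ¬y7) — y1 is true.
  17. (y4 ∨ ¬y7 ∨ y1) — y1 is true.
  18. (¬y4 ∨ y3) — ¬y4 is true.
  19. (¬y1 ∨ ¬y4 ∨ ¬y3) — ¬y4 is true.
  20. (¬y6 ∨ ¬y1 ∨ ¬y3) — ¬y6 is true.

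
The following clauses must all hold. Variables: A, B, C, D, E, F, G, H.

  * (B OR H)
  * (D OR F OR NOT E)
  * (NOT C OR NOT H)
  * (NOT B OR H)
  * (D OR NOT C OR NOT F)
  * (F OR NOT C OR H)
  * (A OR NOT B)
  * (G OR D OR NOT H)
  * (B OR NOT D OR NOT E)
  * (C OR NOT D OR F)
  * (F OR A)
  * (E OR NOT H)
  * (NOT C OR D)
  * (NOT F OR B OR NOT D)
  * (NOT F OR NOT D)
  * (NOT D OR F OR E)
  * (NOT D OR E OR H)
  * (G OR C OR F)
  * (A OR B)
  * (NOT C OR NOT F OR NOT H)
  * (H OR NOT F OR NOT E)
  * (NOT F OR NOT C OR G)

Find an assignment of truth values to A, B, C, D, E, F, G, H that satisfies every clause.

A occurs only positively in the remaining clauses — set A = True.
Pure literal: G appears only positively; assign G = True.
Try B = False.
  then H is forced to True.
  then C is forced to False.
  then E is forced to True.
  then D is forced to False.
  then F is forced to True.

A = 1, B = 0, C = 0, D = 0, E = 1, F = 1, G = 1, H = 1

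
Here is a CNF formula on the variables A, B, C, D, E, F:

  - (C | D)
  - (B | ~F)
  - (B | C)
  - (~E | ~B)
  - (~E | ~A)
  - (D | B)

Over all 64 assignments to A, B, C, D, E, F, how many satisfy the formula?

15

Case analysis on B and C:
  B=1, C=1: forces E=0; A, D, F free → 2^3 = 8.
  B=1, C=0: remaining (A,D,E,F) ∈ {(0,1,0,0); (0,1,0,1); (1,1,0,0); (1,1,0,1)} — 4.
  B=0, C=1: remaining (A,D,E,F) ∈ {(0,1,0,0); (0,1,1,0); (1,1,0,0)} — 3.
  B=0, C=0: a clause becomes empty — 0.
Total: 8 + 4 + 3 + 0 = 15.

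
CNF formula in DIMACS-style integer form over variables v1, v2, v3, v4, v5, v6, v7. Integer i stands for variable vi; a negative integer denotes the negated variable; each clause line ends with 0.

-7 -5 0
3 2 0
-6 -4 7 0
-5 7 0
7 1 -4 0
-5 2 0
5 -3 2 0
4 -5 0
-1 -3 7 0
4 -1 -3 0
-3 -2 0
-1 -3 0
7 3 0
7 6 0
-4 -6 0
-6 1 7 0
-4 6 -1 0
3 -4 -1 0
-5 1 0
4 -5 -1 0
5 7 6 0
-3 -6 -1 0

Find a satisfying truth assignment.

v1=False, v2=True, v3=False, v4=True, v5=False, v6=False, v7=True

Set v1 = False and propagate.
  then v5 is forced to False.
Try v2 = True.
  then v3 is forced to False.
  then v7 is forced to True.
The remaining clauses are satisfied by v4 = True, v6 = False.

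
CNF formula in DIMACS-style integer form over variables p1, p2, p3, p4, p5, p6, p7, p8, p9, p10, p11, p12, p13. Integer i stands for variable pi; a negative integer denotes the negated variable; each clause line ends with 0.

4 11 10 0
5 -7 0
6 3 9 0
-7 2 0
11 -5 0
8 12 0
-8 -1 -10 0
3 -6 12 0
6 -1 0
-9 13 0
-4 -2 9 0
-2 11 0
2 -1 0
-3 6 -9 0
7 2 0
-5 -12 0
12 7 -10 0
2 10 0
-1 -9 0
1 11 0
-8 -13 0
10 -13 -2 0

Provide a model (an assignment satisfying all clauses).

p11 occurs only positively in the remaining clauses — set p11 = True.
Branch on p1: take p1 = True.
  then p6 is forced to True.
  then p2 is forced to True.
  then p9 is forced to False.
  then p4 is forced to False.
For the remaining variables, p3 = False, p5 = False, p7 = False, p8 = False, p10 = True, p12 = True, p13 = True works.

p1=T, p2=T, p3=F, p4=F, p5=F, p6=T, p7=F, p8=F, p9=F, p10=T, p11=T, p12=T, p13=T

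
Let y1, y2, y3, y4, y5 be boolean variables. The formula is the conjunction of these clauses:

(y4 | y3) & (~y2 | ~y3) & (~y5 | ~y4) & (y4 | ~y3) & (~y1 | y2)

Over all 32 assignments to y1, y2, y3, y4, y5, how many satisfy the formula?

4

The models are:
  y1=0 y2=0 y3=0 y4=1 y5=0
  y1=0 y2=0 y3=1 y4=1 y5=0
  y1=0 y2=1 y3=0 y4=1 y5=0
  y1=1 y2=1 y3=0 y4=1 y5=0
Count: 4.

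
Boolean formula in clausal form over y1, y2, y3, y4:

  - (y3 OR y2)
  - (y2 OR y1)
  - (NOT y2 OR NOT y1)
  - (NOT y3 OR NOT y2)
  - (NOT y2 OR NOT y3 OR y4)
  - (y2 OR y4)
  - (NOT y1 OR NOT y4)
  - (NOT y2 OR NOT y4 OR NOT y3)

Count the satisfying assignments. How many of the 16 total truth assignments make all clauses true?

2

The models are:
  y1=F y2=T y3=F y4=F
  y1=F y2=T y3=F y4=T
That's 2 in total.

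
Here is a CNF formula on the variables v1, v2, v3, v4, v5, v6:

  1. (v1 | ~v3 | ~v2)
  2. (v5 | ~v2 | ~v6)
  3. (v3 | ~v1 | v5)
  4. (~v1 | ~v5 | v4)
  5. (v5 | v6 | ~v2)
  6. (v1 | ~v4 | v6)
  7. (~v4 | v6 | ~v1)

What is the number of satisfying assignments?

Split on v1, then v5.
  v1=T, v5=T: remaining (v2,v3,v4,v6) ∈ {(F,F,T,T); (F,T,T,T); (T,F,T,T); (T,T,T,T)} — 4.
  v1=T, v5=F: remaining (v2,v3,v4,v6) ∈ {(F,T,F,F); (F,T,F,T); (F,T,T,T)} — 3.
  v1=F, v5=T: 9 of the 16 assignments to (v2,v3,v4,v6) work.
  v1=F, v5=F: v3 free; 3 ways for (v2,v4,v6) × 2^1 = 6.
Total: 4 + 3 + 9 + 6 = 22.

22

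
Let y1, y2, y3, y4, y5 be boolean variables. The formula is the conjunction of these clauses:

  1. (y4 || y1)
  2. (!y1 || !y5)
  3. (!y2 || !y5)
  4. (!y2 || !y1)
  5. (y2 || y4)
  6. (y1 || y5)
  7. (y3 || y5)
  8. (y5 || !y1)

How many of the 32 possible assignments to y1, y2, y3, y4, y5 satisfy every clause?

2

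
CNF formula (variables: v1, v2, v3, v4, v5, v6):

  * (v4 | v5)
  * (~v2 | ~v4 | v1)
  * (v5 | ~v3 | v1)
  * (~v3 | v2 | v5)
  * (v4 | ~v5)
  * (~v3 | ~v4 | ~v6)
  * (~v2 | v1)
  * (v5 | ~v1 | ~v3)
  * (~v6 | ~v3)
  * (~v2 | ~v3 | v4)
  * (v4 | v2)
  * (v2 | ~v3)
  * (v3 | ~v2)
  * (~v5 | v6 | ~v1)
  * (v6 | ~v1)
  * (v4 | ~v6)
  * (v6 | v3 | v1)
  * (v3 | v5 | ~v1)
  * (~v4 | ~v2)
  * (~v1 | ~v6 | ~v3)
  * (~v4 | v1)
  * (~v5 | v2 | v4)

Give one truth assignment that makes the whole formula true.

v1=True, v2=False, v3=False, v4=True, v5=True, v6=True

Check each clause:
  1. (v4 | v5) — v4 is true.
  2. (v1 | ~v4 | ~v2) — v1 is true.
  3. (v5 | v1 | ~v3) — ~v3 is true.
  4. (v5 | v2 | ~v3) — ~v3 is true.
  5. (v4 | ~v5) — v4 is true.
  6. (~v4 | ~v3 | ~v6) — ~v3 is true.
  7. (v1 | ~v2) — v1 is true.
  8. (~v1 | ~v3 | v5) — v5 is true.
  9. (~v3 | ~v6) — ~v3 is true.
  10. (v4 | ~v3 | ~v2) — v4 is true.
  11. (v2 | v4) — v4 is true.
  12. (~v3 | v2) — ~v3 is true.
  13. (v3 | ~v2) — ~v2 is true.
  14. (~v5 | ~v1 | v6) — v6 is true.
  15. (~v1 | v6) — v6 is true.
  16. (~v6 | v4) — v4 is true.
  17. (v1 | v6 | v3) — v1 is true.
  18. (v3 | ~v1 | v5) — v5 is true.
  19. (~v2 | ~v4) — ~v2 is true.
  20. (~v3 | ~v6 | ~v1) — ~v3 is true.
  21. (~v4 | v1) — v1 is true.
  22. (v4 | v2 | ~v5) — v4 is true.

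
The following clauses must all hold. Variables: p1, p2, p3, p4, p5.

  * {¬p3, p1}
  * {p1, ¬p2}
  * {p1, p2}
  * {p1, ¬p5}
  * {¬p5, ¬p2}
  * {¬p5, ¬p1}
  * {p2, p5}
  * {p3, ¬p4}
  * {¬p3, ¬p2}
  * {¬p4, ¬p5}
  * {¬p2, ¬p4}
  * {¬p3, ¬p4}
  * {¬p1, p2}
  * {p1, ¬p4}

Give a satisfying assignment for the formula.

p1 = 1, p2 = 1, p3 = 0, p4 = 0, p5 = 0

Check each clause:
  1. {p1, ¬p3} — p1 is true.
  2. {¬p2, p1} — p1 is true.
  3. {p2, p1} — p1 is true.
  4. {¬p5, p1} — p1 is true.
  5. {¬p2, ¬p5} — ¬p5 is true.
  6. {¬p5, ¬p1} — ¬p5 is true.
  7. {p5, p2} — p2 is true.
  8. {p3, ¬p4} — ¬p4 is true.
  9. {¬p2, ¬p3} — ¬p3 is true.
  10. {¬p5, ¬p4} — ¬p5 is true.
  11. {¬p2, ¬p4} — ¬p4 is true.
  12. {¬p3, ¬p4} — ¬p4 is true.
  13. {¬p1, p2} — p2 is true.
  14. {p1, ¬p4} — p1 is true.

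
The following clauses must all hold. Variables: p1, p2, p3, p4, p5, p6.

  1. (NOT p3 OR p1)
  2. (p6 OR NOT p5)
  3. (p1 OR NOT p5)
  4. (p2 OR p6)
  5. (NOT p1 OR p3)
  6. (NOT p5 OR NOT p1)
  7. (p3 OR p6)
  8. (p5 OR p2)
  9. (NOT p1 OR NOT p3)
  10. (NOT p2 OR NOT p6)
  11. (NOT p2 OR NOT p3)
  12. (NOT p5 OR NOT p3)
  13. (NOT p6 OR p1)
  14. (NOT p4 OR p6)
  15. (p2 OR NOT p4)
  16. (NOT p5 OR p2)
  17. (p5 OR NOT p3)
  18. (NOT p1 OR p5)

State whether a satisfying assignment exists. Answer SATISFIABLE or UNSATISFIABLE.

UNSATISFIABLE

p5 = True:
  propagation gives p6=True, p1=True; an empty clause results — contradiction.
p5 = False:
  propagation gives p2=True, p6=False, p3=True; an empty clause results — contradiction.
Every branch closes, so no satisfying assignment exists.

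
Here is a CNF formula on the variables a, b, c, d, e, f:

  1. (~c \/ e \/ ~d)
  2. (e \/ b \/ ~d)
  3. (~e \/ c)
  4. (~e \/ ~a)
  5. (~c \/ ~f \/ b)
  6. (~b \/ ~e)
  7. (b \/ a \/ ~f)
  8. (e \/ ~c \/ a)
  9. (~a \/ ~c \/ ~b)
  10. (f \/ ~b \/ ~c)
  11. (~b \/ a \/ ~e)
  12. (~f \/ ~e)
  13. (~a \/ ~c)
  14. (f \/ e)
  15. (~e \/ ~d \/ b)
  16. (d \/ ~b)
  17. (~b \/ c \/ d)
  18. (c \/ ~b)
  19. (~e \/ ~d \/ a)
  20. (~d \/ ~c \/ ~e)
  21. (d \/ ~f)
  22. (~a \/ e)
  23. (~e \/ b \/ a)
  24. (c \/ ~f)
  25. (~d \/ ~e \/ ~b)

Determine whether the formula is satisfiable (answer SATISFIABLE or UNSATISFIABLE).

e = True:
  propagation gives c=True, a=False, b=False; an empty clause results — contradiction.
e = False:
  propagation gives f=True, d=True, c=False; an empty clause results — contradiction.
Every branch closes, so no satisfying assignment exists.

UNSATISFIABLE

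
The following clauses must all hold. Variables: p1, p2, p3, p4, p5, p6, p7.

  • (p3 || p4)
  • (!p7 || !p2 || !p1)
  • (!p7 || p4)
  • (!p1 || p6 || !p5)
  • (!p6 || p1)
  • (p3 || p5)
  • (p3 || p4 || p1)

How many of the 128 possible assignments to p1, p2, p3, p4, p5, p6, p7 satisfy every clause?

Case analysis on p1 and p3:
  p1=1, p3=1: 15 of the 32 assignments to (p2,p4,p5,p6,p7) work.
  p1=1, p3=0: remaining (p2,p4,p5,p6,p7) ∈ {(0,1,1,1,0); (0,1,1,1,1); (1,1,1,1,0)} — 3.
  p1=0, p3=1: p2, p5 free; 3 ways for (p4,p6,p7) × 2^2 = 12.
  p1=0, p3=0: remaining (p2,p4,p5,p6,p7) ∈ {(0,1,1,0,0); (0,1,1,0,1); (1,1,1,0,0); (1,1,1,0,1)} — 4.
Total: 15 + 3 + 12 + 4 = 34.

34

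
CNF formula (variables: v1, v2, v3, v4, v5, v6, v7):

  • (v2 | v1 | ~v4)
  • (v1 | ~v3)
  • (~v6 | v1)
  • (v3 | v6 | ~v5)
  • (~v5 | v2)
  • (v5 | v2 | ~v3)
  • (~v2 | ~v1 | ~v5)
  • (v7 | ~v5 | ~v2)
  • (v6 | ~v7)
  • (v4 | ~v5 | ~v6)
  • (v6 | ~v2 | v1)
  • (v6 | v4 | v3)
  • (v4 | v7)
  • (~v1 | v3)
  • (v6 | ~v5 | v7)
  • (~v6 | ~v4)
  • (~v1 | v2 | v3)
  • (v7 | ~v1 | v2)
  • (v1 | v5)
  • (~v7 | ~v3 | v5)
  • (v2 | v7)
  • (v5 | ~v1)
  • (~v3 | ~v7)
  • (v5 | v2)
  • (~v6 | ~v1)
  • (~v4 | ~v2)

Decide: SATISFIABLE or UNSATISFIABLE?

v1 = True:
  propagation gives v3=True, v5=True, v2=True; an empty clause results — contradiction.
v1 = False:
  propagation gives v3=False, v6=False, v5=False; an empty clause results — contradiction.
Every branch closes, so no satisfying assignment exists.

UNSATISFIABLE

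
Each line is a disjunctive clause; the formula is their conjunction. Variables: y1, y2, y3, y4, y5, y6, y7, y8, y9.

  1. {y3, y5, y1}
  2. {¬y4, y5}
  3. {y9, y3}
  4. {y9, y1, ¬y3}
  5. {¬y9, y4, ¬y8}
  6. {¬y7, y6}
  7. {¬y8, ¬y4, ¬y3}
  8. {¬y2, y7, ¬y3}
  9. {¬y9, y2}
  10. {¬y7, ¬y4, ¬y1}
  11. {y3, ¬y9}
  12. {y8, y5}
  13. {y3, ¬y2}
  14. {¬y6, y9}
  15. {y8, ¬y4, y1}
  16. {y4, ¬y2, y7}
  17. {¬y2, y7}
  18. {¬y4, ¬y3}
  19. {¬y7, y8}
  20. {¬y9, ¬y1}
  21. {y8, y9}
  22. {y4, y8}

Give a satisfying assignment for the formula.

y1=1, y2=0, y3=1, y4=0, y5=0, y6=0, y7=0, y8=1, y9=0

Check each clause:
  1. {y1, y5, y3} — y1 is true.
  2. {y5, ¬y4} — ¬y4 is true.
  3. {y9, y3} — y3 is true.
  4. {¬y3, y1, y9} — y1 is true.
  5. {¬y9, y4, ¬y8} — ¬y9 is true.
  6. {¬y7, y6} — ¬y7 is true.
  7. {¬y4, ¬y8, ¬y3} — ¬y4 is true.
  8. {¬y3, y7, ¬y2} — ¬y2 is true.
  9. {¬y9, y2} — ¬y9 is true.
  10. {¬y7, ¬y1, ¬y4} — ¬y7 is true.
  11. {y3, ¬y9} — y3 is true.
  12. {y5, y8} — y8 is true.
  13. {y3, ¬y2} — y3 is true.
  14. {¬y6, y9} — ¬y6 is true.
  15. {¬y4, y8, y1} — y8 is true.
  16. {¬y2, y4, y7} — ¬y2 is true.
  17. {y7, ¬y2} — ¬y2 is true.
  18. {¬y4, ¬y3} — ¬y4 is true.
  19. {¬y7, y8} — y8 is true.
  20. {¬y9, ¬y1} — ¬y9 is true.
  21. {y8, y9} — y8 is true.
  22. {y8, y4} — y8 is true.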